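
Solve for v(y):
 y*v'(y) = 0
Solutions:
 v(y) = C1


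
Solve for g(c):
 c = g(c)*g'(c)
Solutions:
 g(c) = -sqrt(C1 + c^2)
 g(c) = sqrt(C1 + c^2)


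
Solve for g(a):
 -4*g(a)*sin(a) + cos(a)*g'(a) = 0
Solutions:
 g(a) = C1/cos(a)^4


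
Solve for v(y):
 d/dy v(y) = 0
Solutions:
 v(y) = C1


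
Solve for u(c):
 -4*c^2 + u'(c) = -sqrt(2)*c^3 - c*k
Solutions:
 u(c) = C1 - sqrt(2)*c^4/4 + 4*c^3/3 - c^2*k/2


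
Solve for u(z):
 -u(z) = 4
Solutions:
 u(z) = -4


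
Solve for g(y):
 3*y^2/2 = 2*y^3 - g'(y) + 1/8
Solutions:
 g(y) = C1 + y^4/2 - y^3/2 + y/8


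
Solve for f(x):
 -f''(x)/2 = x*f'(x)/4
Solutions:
 f(x) = C1 + C2*erf(x/2)


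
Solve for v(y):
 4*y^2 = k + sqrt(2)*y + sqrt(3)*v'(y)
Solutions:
 v(y) = C1 - sqrt(3)*k*y/3 + 4*sqrt(3)*y^3/9 - sqrt(6)*y^2/6


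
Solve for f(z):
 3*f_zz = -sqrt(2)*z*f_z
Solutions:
 f(z) = C1 + C2*erf(2^(3/4)*sqrt(3)*z/6)


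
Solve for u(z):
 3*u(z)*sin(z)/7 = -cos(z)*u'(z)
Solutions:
 u(z) = C1*cos(z)^(3/7)


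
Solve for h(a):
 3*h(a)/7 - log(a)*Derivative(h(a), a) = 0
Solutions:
 h(a) = C1*exp(3*li(a)/7)


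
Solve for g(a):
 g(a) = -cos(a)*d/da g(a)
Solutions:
 g(a) = C1*sqrt(sin(a) - 1)/sqrt(sin(a) + 1)


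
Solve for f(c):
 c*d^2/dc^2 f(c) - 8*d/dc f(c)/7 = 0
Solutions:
 f(c) = C1 + C2*c^(15/7)


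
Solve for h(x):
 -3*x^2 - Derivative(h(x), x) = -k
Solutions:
 h(x) = C1 + k*x - x^3


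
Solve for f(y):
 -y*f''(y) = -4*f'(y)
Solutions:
 f(y) = C1 + C2*y^5


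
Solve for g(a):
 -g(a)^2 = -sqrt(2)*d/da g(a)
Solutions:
 g(a) = -2/(C1 + sqrt(2)*a)


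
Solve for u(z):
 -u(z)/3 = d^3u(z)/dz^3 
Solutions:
 u(z) = C3*exp(-3^(2/3)*z/3) + (C1*sin(3^(1/6)*z/2) + C2*cos(3^(1/6)*z/2))*exp(3^(2/3)*z/6)


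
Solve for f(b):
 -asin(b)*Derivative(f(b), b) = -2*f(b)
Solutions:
 f(b) = C1*exp(2*Integral(1/asin(b), b))


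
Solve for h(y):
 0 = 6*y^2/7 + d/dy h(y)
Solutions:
 h(y) = C1 - 2*y^3/7


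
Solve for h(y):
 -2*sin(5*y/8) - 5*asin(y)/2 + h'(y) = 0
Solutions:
 h(y) = C1 + 5*y*asin(y)/2 + 5*sqrt(1 - y^2)/2 - 16*cos(5*y/8)/5


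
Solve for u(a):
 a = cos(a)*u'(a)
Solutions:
 u(a) = C1 + Integral(a/cos(a), a)


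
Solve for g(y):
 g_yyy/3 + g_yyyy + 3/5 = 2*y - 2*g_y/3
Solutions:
 g(y) = C1 + C4*exp(-y) + 3*y^2/2 - 9*y/10 + (C2*sin(sqrt(5)*y/3) + C3*cos(sqrt(5)*y/3))*exp(y/3)


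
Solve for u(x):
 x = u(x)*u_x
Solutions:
 u(x) = -sqrt(C1 + x^2)
 u(x) = sqrt(C1 + x^2)


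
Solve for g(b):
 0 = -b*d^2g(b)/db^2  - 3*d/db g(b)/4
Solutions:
 g(b) = C1 + C2*b^(1/4)


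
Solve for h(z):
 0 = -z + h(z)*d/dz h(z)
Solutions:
 h(z) = -sqrt(C1 + z^2)
 h(z) = sqrt(C1 + z^2)


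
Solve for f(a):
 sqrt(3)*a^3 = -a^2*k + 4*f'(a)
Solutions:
 f(a) = C1 + sqrt(3)*a^4/16 + a^3*k/12


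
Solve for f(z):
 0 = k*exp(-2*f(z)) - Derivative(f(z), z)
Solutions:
 f(z) = log(-sqrt(C1 + 2*k*z))
 f(z) = log(C1 + 2*k*z)/2


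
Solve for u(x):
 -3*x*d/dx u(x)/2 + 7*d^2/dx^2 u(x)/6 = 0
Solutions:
 u(x) = C1 + C2*erfi(3*sqrt(14)*x/14)


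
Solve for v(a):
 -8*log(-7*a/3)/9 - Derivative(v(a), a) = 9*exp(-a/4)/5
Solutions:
 v(a) = C1 - 8*a*log(-a)/9 + 8*a*(-log(7) + 1 + log(3))/9 + 36*exp(-a/4)/5


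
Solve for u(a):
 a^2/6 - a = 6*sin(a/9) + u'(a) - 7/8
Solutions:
 u(a) = C1 + a^3/18 - a^2/2 + 7*a/8 + 54*cos(a/9)


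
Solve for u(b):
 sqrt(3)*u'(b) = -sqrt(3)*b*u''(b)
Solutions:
 u(b) = C1 + C2*log(b)


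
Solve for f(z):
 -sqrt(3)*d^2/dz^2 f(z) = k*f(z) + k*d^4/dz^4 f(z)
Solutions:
 f(z) = C1*exp(-sqrt(2)*z*sqrt((-sqrt(3 - 4*k^2) - sqrt(3))/k)/2) + C2*exp(sqrt(2)*z*sqrt((-sqrt(3 - 4*k^2) - sqrt(3))/k)/2) + C3*exp(-sqrt(2)*z*sqrt((sqrt(3 - 4*k^2) - sqrt(3))/k)/2) + C4*exp(sqrt(2)*z*sqrt((sqrt(3 - 4*k^2) - sqrt(3))/k)/2)


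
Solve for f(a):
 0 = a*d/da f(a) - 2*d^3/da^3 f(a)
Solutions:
 f(a) = C1 + Integral(C2*airyai(2^(2/3)*a/2) + C3*airybi(2^(2/3)*a/2), a)


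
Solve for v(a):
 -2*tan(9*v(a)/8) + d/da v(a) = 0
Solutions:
 v(a) = -8*asin(C1*exp(9*a/4))/9 + 8*pi/9
 v(a) = 8*asin(C1*exp(9*a/4))/9


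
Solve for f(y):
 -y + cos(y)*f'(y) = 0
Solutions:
 f(y) = C1 + Integral(y/cos(y), y)


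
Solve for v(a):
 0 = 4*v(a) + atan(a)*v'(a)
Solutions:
 v(a) = C1*exp(-4*Integral(1/atan(a), a))


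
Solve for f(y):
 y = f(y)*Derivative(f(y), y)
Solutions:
 f(y) = -sqrt(C1 + y^2)
 f(y) = sqrt(C1 + y^2)


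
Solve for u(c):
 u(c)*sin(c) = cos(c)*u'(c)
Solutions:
 u(c) = C1/cos(c)


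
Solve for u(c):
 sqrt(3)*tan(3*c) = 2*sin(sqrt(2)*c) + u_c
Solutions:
 u(c) = C1 - sqrt(3)*log(cos(3*c))/3 + sqrt(2)*cos(sqrt(2)*c)


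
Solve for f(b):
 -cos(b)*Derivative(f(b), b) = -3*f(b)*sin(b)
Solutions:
 f(b) = C1/cos(b)^3


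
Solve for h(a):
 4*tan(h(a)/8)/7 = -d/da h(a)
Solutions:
 h(a) = -8*asin(C1*exp(-a/14)) + 8*pi
 h(a) = 8*asin(C1*exp(-a/14))


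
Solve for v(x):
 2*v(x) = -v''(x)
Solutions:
 v(x) = C1*sin(sqrt(2)*x) + C2*cos(sqrt(2)*x)


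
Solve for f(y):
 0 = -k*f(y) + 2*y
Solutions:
 f(y) = 2*y/k


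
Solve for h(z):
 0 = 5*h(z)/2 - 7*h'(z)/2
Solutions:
 h(z) = C1*exp(5*z/7)


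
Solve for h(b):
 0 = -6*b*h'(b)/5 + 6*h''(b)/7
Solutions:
 h(b) = C1 + C2*erfi(sqrt(70)*b/10)


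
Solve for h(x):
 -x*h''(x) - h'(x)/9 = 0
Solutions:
 h(x) = C1 + C2*x^(8/9)


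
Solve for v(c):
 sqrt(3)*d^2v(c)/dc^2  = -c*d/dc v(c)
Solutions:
 v(c) = C1 + C2*erf(sqrt(2)*3^(3/4)*c/6)


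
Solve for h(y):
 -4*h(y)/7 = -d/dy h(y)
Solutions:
 h(y) = C1*exp(4*y/7)


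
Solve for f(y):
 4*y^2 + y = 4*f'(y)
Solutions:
 f(y) = C1 + y^3/3 + y^2/8


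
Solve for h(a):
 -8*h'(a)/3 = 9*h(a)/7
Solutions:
 h(a) = C1*exp(-27*a/56)


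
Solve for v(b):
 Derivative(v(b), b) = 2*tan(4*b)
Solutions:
 v(b) = C1 - log(cos(4*b))/2


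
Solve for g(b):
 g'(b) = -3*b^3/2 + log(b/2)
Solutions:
 g(b) = C1 - 3*b^4/8 + b*log(b) - b - b*log(2)


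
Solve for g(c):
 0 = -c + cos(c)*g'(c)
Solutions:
 g(c) = C1 + Integral(c/cos(c), c)


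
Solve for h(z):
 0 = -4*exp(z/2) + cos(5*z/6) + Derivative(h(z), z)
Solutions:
 h(z) = C1 + 8*exp(z/2) - 6*sin(5*z/6)/5


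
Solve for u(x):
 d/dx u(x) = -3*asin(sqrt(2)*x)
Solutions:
 u(x) = C1 - 3*x*asin(sqrt(2)*x) - 3*sqrt(2)*sqrt(1 - 2*x^2)/2


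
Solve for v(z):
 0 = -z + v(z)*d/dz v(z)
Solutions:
 v(z) = -sqrt(C1 + z^2)
 v(z) = sqrt(C1 + z^2)


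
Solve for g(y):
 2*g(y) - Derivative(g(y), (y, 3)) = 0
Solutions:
 g(y) = C3*exp(2^(1/3)*y) + (C1*sin(2^(1/3)*sqrt(3)*y/2) + C2*cos(2^(1/3)*sqrt(3)*y/2))*exp(-2^(1/3)*y/2)


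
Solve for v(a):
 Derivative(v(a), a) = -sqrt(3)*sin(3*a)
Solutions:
 v(a) = C1 + sqrt(3)*cos(3*a)/3


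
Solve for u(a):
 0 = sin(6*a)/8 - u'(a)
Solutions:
 u(a) = C1 - cos(6*a)/48


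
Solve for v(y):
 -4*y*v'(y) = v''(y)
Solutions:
 v(y) = C1 + C2*erf(sqrt(2)*y)


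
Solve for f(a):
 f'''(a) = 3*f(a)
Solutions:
 f(a) = C3*exp(3^(1/3)*a) + (C1*sin(3^(5/6)*a/2) + C2*cos(3^(5/6)*a/2))*exp(-3^(1/3)*a/2)


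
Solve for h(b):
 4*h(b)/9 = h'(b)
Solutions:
 h(b) = C1*exp(4*b/9)


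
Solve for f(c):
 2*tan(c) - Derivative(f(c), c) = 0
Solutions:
 f(c) = C1 - 2*log(cos(c))


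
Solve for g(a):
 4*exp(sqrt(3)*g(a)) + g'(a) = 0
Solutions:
 g(a) = sqrt(3)*(2*log(1/(C1 + 4*a)) - log(3))/6


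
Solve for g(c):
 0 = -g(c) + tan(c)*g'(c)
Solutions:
 g(c) = C1*sin(c)


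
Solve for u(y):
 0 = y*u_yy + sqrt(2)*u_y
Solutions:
 u(y) = C1 + C2*y^(1 - sqrt(2))


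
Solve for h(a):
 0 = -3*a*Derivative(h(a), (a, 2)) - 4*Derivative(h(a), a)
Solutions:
 h(a) = C1 + C2/a^(1/3)


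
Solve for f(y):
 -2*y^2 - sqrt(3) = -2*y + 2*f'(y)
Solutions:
 f(y) = C1 - y^3/3 + y^2/2 - sqrt(3)*y/2


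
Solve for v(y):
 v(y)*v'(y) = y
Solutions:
 v(y) = -sqrt(C1 + y^2)
 v(y) = sqrt(C1 + y^2)


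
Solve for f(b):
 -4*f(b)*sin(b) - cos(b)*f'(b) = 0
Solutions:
 f(b) = C1*cos(b)^4


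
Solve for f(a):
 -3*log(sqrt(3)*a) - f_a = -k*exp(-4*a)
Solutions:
 f(a) = C1 - 3*a*log(a) + a*(3 - 3*log(3)/2) - k*exp(-4*a)/4


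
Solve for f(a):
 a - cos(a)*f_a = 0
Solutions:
 f(a) = C1 + Integral(a/cos(a), a)


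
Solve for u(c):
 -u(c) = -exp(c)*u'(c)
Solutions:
 u(c) = C1*exp(-exp(-c))


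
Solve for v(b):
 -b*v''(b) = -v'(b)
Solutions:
 v(b) = C1 + C2*b^2


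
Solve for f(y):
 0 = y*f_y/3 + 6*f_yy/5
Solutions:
 f(y) = C1 + C2*erf(sqrt(5)*y/6)


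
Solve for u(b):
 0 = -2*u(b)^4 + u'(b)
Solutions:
 u(b) = (-1/(C1 + 6*b))^(1/3)
 u(b) = (-1/(C1 + 2*b))^(1/3)*(-3^(2/3) - 3*3^(1/6)*I)/6
 u(b) = (-1/(C1 + 2*b))^(1/3)*(-3^(2/3) + 3*3^(1/6)*I)/6


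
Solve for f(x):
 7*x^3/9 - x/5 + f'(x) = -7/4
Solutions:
 f(x) = C1 - 7*x^4/36 + x^2/10 - 7*x/4


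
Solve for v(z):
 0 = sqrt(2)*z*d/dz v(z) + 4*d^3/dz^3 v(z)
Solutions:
 v(z) = C1 + Integral(C2*airyai(-sqrt(2)*z/2) + C3*airybi(-sqrt(2)*z/2), z)


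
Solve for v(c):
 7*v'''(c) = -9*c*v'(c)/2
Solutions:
 v(c) = C1 + Integral(C2*airyai(-42^(2/3)*c/14) + C3*airybi(-42^(2/3)*c/14), c)


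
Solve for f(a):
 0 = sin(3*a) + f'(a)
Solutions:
 f(a) = C1 + cos(3*a)/3


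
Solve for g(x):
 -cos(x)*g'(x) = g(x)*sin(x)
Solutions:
 g(x) = C1*cos(x)


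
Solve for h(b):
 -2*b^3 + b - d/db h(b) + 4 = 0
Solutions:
 h(b) = C1 - b^4/2 + b^2/2 + 4*b


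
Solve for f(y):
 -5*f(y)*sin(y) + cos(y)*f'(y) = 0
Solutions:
 f(y) = C1/cos(y)^5


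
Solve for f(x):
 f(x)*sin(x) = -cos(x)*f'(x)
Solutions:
 f(x) = C1*cos(x)


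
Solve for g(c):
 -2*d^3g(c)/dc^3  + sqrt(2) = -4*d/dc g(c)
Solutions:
 g(c) = C1 + C2*exp(-sqrt(2)*c) + C3*exp(sqrt(2)*c) - sqrt(2)*c/4


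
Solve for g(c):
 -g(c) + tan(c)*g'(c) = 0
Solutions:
 g(c) = C1*sin(c)


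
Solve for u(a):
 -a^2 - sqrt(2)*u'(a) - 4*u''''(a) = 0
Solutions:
 u(a) = C1 + C4*exp(-sqrt(2)*a/2) - sqrt(2)*a^3/6 + (C2*sin(sqrt(6)*a/4) + C3*cos(sqrt(6)*a/4))*exp(sqrt(2)*a/4)


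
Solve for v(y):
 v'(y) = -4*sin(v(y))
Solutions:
 v(y) = -acos((-C1 - exp(8*y))/(C1 - exp(8*y))) + 2*pi
 v(y) = acos((-C1 - exp(8*y))/(C1 - exp(8*y)))


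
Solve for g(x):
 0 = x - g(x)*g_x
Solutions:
 g(x) = -sqrt(C1 + x^2)
 g(x) = sqrt(C1 + x^2)


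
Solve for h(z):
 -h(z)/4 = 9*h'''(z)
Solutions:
 h(z) = C3*exp(-6^(1/3)*z/6) + (C1*sin(2^(1/3)*3^(5/6)*z/12) + C2*cos(2^(1/3)*3^(5/6)*z/12))*exp(6^(1/3)*z/12)


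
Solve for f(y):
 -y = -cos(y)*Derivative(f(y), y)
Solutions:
 f(y) = C1 + Integral(y/cos(y), y)


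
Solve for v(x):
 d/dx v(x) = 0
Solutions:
 v(x) = C1


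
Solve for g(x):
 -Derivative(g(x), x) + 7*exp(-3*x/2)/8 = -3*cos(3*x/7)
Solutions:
 g(x) = C1 + 7*sin(3*x/7) - 7*exp(-3*x/2)/12


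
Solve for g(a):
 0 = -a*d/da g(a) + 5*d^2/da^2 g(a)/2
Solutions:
 g(a) = C1 + C2*erfi(sqrt(5)*a/5)


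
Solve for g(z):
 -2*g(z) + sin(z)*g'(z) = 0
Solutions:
 g(z) = C1*(cos(z) - 1)/(cos(z) + 1)


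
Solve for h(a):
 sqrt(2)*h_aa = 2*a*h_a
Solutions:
 h(a) = C1 + C2*erfi(2^(3/4)*a/2)


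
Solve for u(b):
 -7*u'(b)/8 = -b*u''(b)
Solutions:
 u(b) = C1 + C2*b^(15/8)


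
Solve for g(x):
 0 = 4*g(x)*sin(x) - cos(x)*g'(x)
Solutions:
 g(x) = C1/cos(x)^4


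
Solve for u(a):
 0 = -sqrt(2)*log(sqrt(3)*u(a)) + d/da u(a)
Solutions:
 -sqrt(2)*Integral(1/(2*log(_y) + log(3)), (_y, u(a))) = C1 - a


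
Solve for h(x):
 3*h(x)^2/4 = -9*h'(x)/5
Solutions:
 h(x) = 12/(C1 + 5*x)


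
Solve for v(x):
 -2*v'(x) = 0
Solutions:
 v(x) = C1


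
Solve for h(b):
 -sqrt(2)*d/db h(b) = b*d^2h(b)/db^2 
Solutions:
 h(b) = C1 + C2*b^(1 - sqrt(2))


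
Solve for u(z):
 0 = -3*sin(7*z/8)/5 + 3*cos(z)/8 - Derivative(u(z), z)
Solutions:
 u(z) = C1 + 3*sin(z)/8 + 24*cos(7*z/8)/35


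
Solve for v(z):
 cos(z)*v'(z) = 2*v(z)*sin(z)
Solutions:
 v(z) = C1/cos(z)^2


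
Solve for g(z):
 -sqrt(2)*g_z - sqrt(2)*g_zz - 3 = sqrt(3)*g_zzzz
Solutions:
 g(z) = C1 + C2*exp(-z*(-2^(5/6)*3^(1/6)*(9 + sqrt(4*sqrt(6) + 81))^(1/3) + 2*2^(2/3)*3^(1/3)/(9 + sqrt(4*sqrt(6) + 81))^(1/3))/12)*sin(z*(2*2^(2/3)*3^(5/6)/(9 + sqrt(4*sqrt(6) + 81))^(1/3) + 2^(5/6)*3^(2/3)*(9 + sqrt(4*sqrt(6) + 81))^(1/3))/12) + C3*exp(-z*(-2^(5/6)*3^(1/6)*(9 + sqrt(4*sqrt(6) + 81))^(1/3) + 2*2^(2/3)*3^(1/3)/(9 + sqrt(4*sqrt(6) + 81))^(1/3))/12)*cos(z*(2*2^(2/3)*3^(5/6)/(9 + sqrt(4*sqrt(6) + 81))^(1/3) + 2^(5/6)*3^(2/3)*(9 + sqrt(4*sqrt(6) + 81))^(1/3))/12) + C4*exp(z*(-2^(5/6)*3^(1/6)*(9 + sqrt(4*sqrt(6) + 81))^(1/3) + 2*2^(2/3)*3^(1/3)/(9 + sqrt(4*sqrt(6) + 81))^(1/3))/6) - 3*sqrt(2)*z/2


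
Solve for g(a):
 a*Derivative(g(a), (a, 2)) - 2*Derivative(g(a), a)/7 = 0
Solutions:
 g(a) = C1 + C2*a^(9/7)


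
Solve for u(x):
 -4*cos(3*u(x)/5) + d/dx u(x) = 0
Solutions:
 -4*x - 5*log(sin(3*u(x)/5) - 1)/6 + 5*log(sin(3*u(x)/5) + 1)/6 = C1


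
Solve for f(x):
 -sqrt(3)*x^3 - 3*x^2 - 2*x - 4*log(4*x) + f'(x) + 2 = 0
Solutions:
 f(x) = C1 + sqrt(3)*x^4/4 + x^3 + x^2 + 4*x*log(x) - 6*x + x*log(256)


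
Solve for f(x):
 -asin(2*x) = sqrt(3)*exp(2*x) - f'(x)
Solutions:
 f(x) = C1 + x*asin(2*x) + sqrt(1 - 4*x^2)/2 + sqrt(3)*exp(2*x)/2


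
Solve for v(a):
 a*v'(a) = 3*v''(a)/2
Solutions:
 v(a) = C1 + C2*erfi(sqrt(3)*a/3)


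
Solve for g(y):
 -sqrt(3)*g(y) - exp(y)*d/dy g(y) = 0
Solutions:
 g(y) = C1*exp(sqrt(3)*exp(-y))


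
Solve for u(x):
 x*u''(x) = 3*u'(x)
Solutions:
 u(x) = C1 + C2*x^4


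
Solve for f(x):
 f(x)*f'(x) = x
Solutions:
 f(x) = -sqrt(C1 + x^2)
 f(x) = sqrt(C1 + x^2)


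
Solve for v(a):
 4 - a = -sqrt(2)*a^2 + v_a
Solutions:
 v(a) = C1 + sqrt(2)*a^3/3 - a^2/2 + 4*a


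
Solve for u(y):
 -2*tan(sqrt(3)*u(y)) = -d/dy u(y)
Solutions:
 u(y) = sqrt(3)*(pi - asin(C1*exp(2*sqrt(3)*y)))/3
 u(y) = sqrt(3)*asin(C1*exp(2*sqrt(3)*y))/3


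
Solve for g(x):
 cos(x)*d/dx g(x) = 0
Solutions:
 g(x) = C1


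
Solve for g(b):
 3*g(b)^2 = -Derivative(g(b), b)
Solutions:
 g(b) = 1/(C1 + 3*b)


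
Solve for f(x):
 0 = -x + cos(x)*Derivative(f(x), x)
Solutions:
 f(x) = C1 + Integral(x/cos(x), x)


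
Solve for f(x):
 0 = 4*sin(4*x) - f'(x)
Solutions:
 f(x) = C1 - cos(4*x)


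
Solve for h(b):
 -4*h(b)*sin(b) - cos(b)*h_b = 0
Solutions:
 h(b) = C1*cos(b)^4


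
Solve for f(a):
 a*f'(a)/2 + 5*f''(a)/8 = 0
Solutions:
 f(a) = C1 + C2*erf(sqrt(10)*a/5)


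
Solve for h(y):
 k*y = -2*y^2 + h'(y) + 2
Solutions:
 h(y) = C1 + k*y^2/2 + 2*y^3/3 - 2*y


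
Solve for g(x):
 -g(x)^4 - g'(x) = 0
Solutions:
 g(x) = (-3^(2/3) - 3*3^(1/6)*I)*(1/(C1 + x))^(1/3)/6
 g(x) = (-3^(2/3) + 3*3^(1/6)*I)*(1/(C1 + x))^(1/3)/6
 g(x) = (1/(C1 + 3*x))^(1/3)


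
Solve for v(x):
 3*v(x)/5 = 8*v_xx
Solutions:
 v(x) = C1*exp(-sqrt(30)*x/20) + C2*exp(sqrt(30)*x/20)


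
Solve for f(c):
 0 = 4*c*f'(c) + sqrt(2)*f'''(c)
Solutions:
 f(c) = C1 + Integral(C2*airyai(-sqrt(2)*c) + C3*airybi(-sqrt(2)*c), c)


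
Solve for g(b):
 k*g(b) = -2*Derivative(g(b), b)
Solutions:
 g(b) = C1*exp(-b*k/2)


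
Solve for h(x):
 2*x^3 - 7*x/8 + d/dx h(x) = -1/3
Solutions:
 h(x) = C1 - x^4/2 + 7*x^2/16 - x/3


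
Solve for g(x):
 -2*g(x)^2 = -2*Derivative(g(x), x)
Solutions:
 g(x) = -1/(C1 + x)


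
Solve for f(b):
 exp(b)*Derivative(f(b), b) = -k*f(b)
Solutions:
 f(b) = C1*exp(k*exp(-b))


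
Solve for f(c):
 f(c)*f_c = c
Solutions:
 f(c) = -sqrt(C1 + c^2)
 f(c) = sqrt(C1 + c^2)


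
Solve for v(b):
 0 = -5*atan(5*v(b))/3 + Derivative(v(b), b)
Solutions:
 Integral(1/atan(5*_y), (_y, v(b))) = C1 + 5*b/3


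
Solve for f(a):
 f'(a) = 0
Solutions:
 f(a) = C1


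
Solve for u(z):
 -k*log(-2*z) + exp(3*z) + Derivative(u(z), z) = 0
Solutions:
 u(z) = C1 + k*z*log(-z) + k*z*(-1 + log(2)) - exp(3*z)/3


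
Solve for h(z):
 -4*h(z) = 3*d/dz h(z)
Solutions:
 h(z) = C1*exp(-4*z/3)


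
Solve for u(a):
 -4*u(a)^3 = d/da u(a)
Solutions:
 u(a) = -sqrt(2)*sqrt(-1/(C1 - 4*a))/2
 u(a) = sqrt(2)*sqrt(-1/(C1 - 4*a))/2


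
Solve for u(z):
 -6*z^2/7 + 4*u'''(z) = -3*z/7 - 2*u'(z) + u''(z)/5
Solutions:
 u(z) = C1 + z^3/7 - 9*z^2/140 - 1209*z/700 + (C2*sin(sqrt(799)*z/40) + C3*cos(sqrt(799)*z/40))*exp(z/40)


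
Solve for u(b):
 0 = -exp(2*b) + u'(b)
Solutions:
 u(b) = C1 + exp(2*b)/2


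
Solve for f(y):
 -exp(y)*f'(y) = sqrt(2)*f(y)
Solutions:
 f(y) = C1*exp(sqrt(2)*exp(-y))


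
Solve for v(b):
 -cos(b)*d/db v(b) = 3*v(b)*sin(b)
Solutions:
 v(b) = C1*cos(b)^3


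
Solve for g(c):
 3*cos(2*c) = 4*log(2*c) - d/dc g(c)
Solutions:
 g(c) = C1 + 4*c*log(c) - 4*c + 4*c*log(2) - 3*sin(2*c)/2


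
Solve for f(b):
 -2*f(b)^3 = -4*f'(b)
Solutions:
 f(b) = -sqrt(-1/(C1 + b))
 f(b) = sqrt(-1/(C1 + b))


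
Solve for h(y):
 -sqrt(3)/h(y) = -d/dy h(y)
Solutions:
 h(y) = -sqrt(C1 + 2*sqrt(3)*y)
 h(y) = sqrt(C1 + 2*sqrt(3)*y)


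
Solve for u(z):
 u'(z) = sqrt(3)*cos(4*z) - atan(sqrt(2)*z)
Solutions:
 u(z) = C1 - z*atan(sqrt(2)*z) + sqrt(2)*log(2*z^2 + 1)/4 + sqrt(3)*sin(4*z)/4


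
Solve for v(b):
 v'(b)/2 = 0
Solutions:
 v(b) = C1


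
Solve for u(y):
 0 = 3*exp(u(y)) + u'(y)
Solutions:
 u(y) = log(1/(C1 + 3*y))


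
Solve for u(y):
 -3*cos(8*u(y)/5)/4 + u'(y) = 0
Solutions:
 -3*y/4 - 5*log(sin(8*u(y)/5) - 1)/16 + 5*log(sin(8*u(y)/5) + 1)/16 = C1


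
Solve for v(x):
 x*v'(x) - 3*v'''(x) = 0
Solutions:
 v(x) = C1 + Integral(C2*airyai(3^(2/3)*x/3) + C3*airybi(3^(2/3)*x/3), x)


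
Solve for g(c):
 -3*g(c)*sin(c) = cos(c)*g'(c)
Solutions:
 g(c) = C1*cos(c)^3


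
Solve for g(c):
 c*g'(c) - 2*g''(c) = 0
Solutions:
 g(c) = C1 + C2*erfi(c/2)


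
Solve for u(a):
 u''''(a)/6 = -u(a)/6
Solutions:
 u(a) = (C1*sin(sqrt(2)*a/2) + C2*cos(sqrt(2)*a/2))*exp(-sqrt(2)*a/2) + (C3*sin(sqrt(2)*a/2) + C4*cos(sqrt(2)*a/2))*exp(sqrt(2)*a/2)


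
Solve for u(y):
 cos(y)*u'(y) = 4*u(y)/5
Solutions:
 u(y) = C1*(sin(y) + 1)^(2/5)/(sin(y) - 1)^(2/5)


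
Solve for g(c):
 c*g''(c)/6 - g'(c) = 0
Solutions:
 g(c) = C1 + C2*c^7


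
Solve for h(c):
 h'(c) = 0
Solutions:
 h(c) = C1


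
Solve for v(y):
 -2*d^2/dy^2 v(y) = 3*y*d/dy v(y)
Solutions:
 v(y) = C1 + C2*erf(sqrt(3)*y/2)


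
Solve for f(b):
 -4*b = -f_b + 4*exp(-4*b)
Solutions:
 f(b) = C1 + 2*b^2 - exp(-4*b)


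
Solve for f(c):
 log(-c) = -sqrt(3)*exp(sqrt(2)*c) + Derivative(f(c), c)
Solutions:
 f(c) = C1 + c*log(-c) - c + sqrt(6)*exp(sqrt(2)*c)/2


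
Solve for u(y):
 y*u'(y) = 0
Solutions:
 u(y) = C1


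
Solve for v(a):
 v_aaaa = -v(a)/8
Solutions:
 v(a) = (C1*sin(2^(3/4)*a/4) + C2*cos(2^(3/4)*a/4))*exp(-2^(3/4)*a/4) + (C3*sin(2^(3/4)*a/4) + C4*cos(2^(3/4)*a/4))*exp(2^(3/4)*a/4)


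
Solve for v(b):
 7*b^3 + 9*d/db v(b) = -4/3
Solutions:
 v(b) = C1 - 7*b^4/36 - 4*b/27


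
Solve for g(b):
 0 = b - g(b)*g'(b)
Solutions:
 g(b) = -sqrt(C1 + b^2)
 g(b) = sqrt(C1 + b^2)


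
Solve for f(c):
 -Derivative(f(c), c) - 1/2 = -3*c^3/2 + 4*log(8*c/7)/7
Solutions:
 f(c) = C1 + 3*c^4/8 - 4*c*log(c)/7 - 12*c*log(2)/7 + c/14 + 4*c*log(7)/7


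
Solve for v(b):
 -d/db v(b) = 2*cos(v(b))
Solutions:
 v(b) = pi - asin((C1 + exp(4*b))/(C1 - exp(4*b)))
 v(b) = asin((C1 + exp(4*b))/(C1 - exp(4*b)))


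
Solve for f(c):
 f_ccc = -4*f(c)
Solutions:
 f(c) = C3*exp(-2^(2/3)*c) + (C1*sin(2^(2/3)*sqrt(3)*c/2) + C2*cos(2^(2/3)*sqrt(3)*c/2))*exp(2^(2/3)*c/2)


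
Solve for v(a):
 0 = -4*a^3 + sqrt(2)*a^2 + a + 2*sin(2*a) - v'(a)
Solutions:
 v(a) = C1 - a^4 + sqrt(2)*a^3/3 + a^2/2 - cos(2*a)


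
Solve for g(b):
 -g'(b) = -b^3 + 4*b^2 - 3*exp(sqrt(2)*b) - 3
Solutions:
 g(b) = C1 + b^4/4 - 4*b^3/3 + 3*b + 3*sqrt(2)*exp(sqrt(2)*b)/2


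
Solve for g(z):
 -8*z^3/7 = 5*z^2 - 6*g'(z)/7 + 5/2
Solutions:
 g(z) = C1 + z^4/3 + 35*z^3/18 + 35*z/12


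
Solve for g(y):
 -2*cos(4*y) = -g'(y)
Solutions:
 g(y) = C1 + sin(4*y)/2


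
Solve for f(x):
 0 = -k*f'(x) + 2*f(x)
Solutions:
 f(x) = C1*exp(2*x/k)


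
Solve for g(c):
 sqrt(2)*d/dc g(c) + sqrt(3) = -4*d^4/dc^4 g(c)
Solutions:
 g(c) = C1 + C4*exp(-sqrt(2)*c/2) - sqrt(6)*c/2 + (C2*sin(sqrt(6)*c/4) + C3*cos(sqrt(6)*c/4))*exp(sqrt(2)*c/4)


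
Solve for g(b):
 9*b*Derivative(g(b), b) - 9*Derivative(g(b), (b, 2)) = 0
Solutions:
 g(b) = C1 + C2*erfi(sqrt(2)*b/2)


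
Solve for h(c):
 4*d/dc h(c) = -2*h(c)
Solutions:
 h(c) = C1*exp(-c/2)


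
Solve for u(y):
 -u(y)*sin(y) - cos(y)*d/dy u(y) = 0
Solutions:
 u(y) = C1*cos(y)


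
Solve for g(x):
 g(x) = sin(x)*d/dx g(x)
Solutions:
 g(x) = C1*sqrt(cos(x) - 1)/sqrt(cos(x) + 1)


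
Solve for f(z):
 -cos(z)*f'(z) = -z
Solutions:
 f(z) = C1 + Integral(z/cos(z), z)


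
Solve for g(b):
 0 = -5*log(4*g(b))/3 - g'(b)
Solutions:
 3*Integral(1/(log(_y) + 2*log(2)), (_y, g(b)))/5 = C1 - b


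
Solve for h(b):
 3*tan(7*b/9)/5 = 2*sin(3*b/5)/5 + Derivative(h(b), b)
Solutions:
 h(b) = C1 - 27*log(cos(7*b/9))/35 + 2*cos(3*b/5)/3


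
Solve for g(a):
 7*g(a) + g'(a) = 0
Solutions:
 g(a) = C1*exp(-7*a)


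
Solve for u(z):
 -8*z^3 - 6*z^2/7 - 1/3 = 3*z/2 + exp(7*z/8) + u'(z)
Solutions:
 u(z) = C1 - 2*z^4 - 2*z^3/7 - 3*z^2/4 - z/3 - 8*exp(7*z/8)/7


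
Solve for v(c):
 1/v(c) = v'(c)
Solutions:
 v(c) = -sqrt(C1 + 2*c)
 v(c) = sqrt(C1 + 2*c)


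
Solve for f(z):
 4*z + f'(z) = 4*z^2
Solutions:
 f(z) = C1 + 4*z^3/3 - 2*z^2


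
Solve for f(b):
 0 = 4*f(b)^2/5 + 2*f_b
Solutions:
 f(b) = 5/(C1 + 2*b)


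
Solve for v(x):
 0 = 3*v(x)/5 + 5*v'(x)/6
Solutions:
 v(x) = C1*exp(-18*x/25)


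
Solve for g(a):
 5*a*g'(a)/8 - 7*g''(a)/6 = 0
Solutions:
 g(a) = C1 + C2*erfi(sqrt(210)*a/28)


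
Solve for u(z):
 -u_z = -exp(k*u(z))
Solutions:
 u(z) = Piecewise((log(-1/(C1*k + k*z))/k, Ne(k, 0)), (nan, True))
 u(z) = Piecewise((C1 + z, Eq(k, 0)), (nan, True))


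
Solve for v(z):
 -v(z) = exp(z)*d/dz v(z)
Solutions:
 v(z) = C1*exp(exp(-z))


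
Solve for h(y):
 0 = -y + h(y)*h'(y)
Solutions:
 h(y) = -sqrt(C1 + y^2)
 h(y) = sqrt(C1 + y^2)


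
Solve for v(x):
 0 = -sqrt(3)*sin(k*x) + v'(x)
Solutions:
 v(x) = C1 - sqrt(3)*cos(k*x)/k


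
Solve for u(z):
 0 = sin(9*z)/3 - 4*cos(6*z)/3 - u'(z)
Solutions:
 u(z) = C1 - 2*sin(6*z)/9 - cos(9*z)/27


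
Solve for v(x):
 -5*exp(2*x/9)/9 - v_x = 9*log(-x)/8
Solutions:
 v(x) = C1 - 9*x*log(-x)/8 + 9*x/8 - 5*exp(2*x/9)/2


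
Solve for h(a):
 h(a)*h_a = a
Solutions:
 h(a) = -sqrt(C1 + a^2)
 h(a) = sqrt(C1 + a^2)


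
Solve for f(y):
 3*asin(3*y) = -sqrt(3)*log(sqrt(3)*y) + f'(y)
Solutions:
 f(y) = C1 + sqrt(3)*y*(log(y) - 1) + 3*y*asin(3*y) + sqrt(3)*y*log(3)/2 + sqrt(1 - 9*y^2)


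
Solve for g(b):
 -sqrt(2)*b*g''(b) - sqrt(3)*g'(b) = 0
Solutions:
 g(b) = C1 + C2*b^(1 - sqrt(6)/2)


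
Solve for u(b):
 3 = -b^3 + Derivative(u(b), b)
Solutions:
 u(b) = C1 + b^4/4 + 3*b


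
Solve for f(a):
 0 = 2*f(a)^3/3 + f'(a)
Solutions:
 f(a) = -sqrt(6)*sqrt(-1/(C1 - 2*a))/2
 f(a) = sqrt(6)*sqrt(-1/(C1 - 2*a))/2


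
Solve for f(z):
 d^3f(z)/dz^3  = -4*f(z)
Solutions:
 f(z) = C3*exp(-2^(2/3)*z) + (C1*sin(2^(2/3)*sqrt(3)*z/2) + C2*cos(2^(2/3)*sqrt(3)*z/2))*exp(2^(2/3)*z/2)


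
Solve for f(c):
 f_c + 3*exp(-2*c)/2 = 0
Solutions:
 f(c) = C1 + 3*exp(-2*c)/4


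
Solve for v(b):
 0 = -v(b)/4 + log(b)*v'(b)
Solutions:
 v(b) = C1*exp(li(b)/4)


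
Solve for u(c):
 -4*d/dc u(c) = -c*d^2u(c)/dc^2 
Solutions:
 u(c) = C1 + C2*c^5


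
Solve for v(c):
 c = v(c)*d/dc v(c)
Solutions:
 v(c) = -sqrt(C1 + c^2)
 v(c) = sqrt(C1 + c^2)


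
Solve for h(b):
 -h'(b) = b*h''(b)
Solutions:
 h(b) = C1 + C2*log(b)


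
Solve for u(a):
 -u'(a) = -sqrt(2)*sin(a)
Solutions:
 u(a) = C1 - sqrt(2)*cos(a)


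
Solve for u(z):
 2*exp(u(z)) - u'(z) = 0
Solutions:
 u(z) = log(-1/(C1 + 2*z))


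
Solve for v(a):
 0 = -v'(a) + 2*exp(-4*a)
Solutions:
 v(a) = C1 - exp(-4*a)/2


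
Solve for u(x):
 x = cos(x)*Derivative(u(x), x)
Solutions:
 u(x) = C1 + Integral(x/cos(x), x)


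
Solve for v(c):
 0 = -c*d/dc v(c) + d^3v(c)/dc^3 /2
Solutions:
 v(c) = C1 + Integral(C2*airyai(2^(1/3)*c) + C3*airybi(2^(1/3)*c), c)


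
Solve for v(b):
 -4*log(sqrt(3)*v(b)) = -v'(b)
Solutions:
 -Integral(1/(2*log(_y) + log(3)), (_y, v(b)))/2 = C1 - b


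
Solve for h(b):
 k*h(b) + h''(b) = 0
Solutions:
 h(b) = C1*exp(-b*sqrt(-k)) + C2*exp(b*sqrt(-k))


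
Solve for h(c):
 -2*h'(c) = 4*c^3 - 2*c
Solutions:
 h(c) = C1 - c^4/2 + c^2/2


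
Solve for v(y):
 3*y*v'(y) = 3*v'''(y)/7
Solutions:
 v(y) = C1 + Integral(C2*airyai(7^(1/3)*y) + C3*airybi(7^(1/3)*y), y)


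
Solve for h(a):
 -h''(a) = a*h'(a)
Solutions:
 h(a) = C1 + C2*erf(sqrt(2)*a/2)


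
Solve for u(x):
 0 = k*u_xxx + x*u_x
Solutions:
 u(x) = C1 + Integral(C2*airyai(x*(-1/k)^(1/3)) + C3*airybi(x*(-1/k)^(1/3)), x)


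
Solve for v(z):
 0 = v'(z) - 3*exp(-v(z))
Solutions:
 v(z) = log(C1 + 3*z)


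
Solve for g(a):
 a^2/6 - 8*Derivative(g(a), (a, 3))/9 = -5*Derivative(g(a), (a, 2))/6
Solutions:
 g(a) = C1 + C2*a + C3*exp(15*a/16) - a^4/60 - 16*a^3/225 - 256*a^2/1125


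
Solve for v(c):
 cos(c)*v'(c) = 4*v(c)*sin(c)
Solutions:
 v(c) = C1/cos(c)^4


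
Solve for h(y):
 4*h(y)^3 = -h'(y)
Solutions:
 h(y) = -sqrt(2)*sqrt(-1/(C1 - 4*y))/2
 h(y) = sqrt(2)*sqrt(-1/(C1 - 4*y))/2


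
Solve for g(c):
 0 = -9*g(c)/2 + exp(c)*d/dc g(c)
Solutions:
 g(c) = C1*exp(-9*exp(-c)/2)


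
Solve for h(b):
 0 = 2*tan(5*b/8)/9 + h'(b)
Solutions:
 h(b) = C1 + 16*log(cos(5*b/8))/45


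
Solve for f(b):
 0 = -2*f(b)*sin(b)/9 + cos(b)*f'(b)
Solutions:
 f(b) = C1/cos(b)^(2/9)


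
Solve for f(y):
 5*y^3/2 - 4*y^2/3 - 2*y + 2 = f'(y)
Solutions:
 f(y) = C1 + 5*y^4/8 - 4*y^3/9 - y^2 + 2*y


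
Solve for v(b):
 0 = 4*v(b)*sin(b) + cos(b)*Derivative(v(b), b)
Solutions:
 v(b) = C1*cos(b)^4


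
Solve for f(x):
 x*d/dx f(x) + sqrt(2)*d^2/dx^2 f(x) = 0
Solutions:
 f(x) = C1 + C2*erf(2^(1/4)*x/2)


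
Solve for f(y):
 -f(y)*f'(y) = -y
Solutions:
 f(y) = -sqrt(C1 + y^2)
 f(y) = sqrt(C1 + y^2)


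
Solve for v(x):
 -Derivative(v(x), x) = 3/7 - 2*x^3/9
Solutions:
 v(x) = C1 + x^4/18 - 3*x/7


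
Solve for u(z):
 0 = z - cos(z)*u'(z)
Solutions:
 u(z) = C1 + Integral(z/cos(z), z)


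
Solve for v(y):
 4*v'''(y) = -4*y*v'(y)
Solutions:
 v(y) = C1 + Integral(C2*airyai(-y) + C3*airybi(-y), y)


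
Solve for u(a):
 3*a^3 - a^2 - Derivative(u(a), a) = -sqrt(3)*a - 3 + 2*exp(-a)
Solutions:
 u(a) = C1 + 3*a^4/4 - a^3/3 + sqrt(3)*a^2/2 + 3*a + 2*exp(-a)


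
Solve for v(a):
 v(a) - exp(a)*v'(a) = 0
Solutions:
 v(a) = C1*exp(-exp(-a))


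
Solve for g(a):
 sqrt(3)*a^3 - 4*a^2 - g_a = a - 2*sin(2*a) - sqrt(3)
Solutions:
 g(a) = C1 + sqrt(3)*a^4/4 - 4*a^3/3 - a^2/2 + sqrt(3)*a - cos(2*a)


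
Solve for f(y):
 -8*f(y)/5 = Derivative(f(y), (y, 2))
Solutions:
 f(y) = C1*sin(2*sqrt(10)*y/5) + C2*cos(2*sqrt(10)*y/5)


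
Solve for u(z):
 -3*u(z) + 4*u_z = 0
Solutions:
 u(z) = C1*exp(3*z/4)


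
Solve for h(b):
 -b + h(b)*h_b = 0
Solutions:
 h(b) = -sqrt(C1 + b^2)
 h(b) = sqrt(C1 + b^2)


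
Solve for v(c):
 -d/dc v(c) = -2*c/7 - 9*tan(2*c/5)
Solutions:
 v(c) = C1 + c^2/7 - 45*log(cos(2*c/5))/2


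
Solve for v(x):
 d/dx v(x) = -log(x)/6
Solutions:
 v(x) = C1 - x*log(x)/6 + x/6


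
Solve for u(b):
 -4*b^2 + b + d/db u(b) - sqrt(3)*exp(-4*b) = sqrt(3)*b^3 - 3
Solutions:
 u(b) = C1 + sqrt(3)*b^4/4 + 4*b^3/3 - b^2/2 - 3*b - sqrt(3)*exp(-4*b)/4


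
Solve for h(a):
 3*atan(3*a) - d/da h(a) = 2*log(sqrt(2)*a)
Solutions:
 h(a) = C1 - 2*a*log(a) + 3*a*atan(3*a) - a*log(2) + 2*a - log(9*a^2 + 1)/2


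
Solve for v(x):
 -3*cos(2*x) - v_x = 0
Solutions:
 v(x) = C1 - 3*sin(2*x)/2


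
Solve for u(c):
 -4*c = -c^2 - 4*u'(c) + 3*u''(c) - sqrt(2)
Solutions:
 u(c) = C1 + C2*exp(4*c/3) - c^3/12 + 5*c^2/16 - sqrt(2)*c/4 + 15*c/32


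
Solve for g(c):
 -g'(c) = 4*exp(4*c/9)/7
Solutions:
 g(c) = C1 - 9*exp(4*c/9)/7


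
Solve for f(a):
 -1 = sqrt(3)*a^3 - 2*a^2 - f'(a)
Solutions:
 f(a) = C1 + sqrt(3)*a^4/4 - 2*a^3/3 + a


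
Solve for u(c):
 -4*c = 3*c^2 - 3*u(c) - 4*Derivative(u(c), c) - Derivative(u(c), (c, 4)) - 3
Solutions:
 u(c) = c^2 - 4*c/3 + (C1 + C2*c)*exp(-c) + (C3*sin(sqrt(2)*c) + C4*cos(sqrt(2)*c))*exp(c) + 7/9


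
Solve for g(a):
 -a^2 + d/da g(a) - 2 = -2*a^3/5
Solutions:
 g(a) = C1 - a^4/10 + a^3/3 + 2*a


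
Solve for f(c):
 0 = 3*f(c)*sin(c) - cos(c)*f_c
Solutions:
 f(c) = C1/cos(c)^3


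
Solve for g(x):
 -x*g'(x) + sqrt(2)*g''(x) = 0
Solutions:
 g(x) = C1 + C2*erfi(2^(1/4)*x/2)


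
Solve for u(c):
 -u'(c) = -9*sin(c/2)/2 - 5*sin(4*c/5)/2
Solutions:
 u(c) = C1 - 9*cos(c/2) - 25*cos(4*c/5)/8


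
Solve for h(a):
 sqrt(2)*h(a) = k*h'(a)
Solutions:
 h(a) = C1*exp(sqrt(2)*a/k)


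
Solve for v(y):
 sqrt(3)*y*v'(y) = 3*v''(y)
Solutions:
 v(y) = C1 + C2*erfi(sqrt(2)*3^(3/4)*y/6)


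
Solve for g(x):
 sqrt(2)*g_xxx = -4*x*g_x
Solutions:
 g(x) = C1 + Integral(C2*airyai(-sqrt(2)*x) + C3*airybi(-sqrt(2)*x), x)


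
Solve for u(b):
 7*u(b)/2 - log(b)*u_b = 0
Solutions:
 u(b) = C1*exp(7*li(b)/2)


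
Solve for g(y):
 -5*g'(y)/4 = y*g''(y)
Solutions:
 g(y) = C1 + C2/y^(1/4)


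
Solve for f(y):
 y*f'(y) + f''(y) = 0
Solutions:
 f(y) = C1 + C2*erf(sqrt(2)*y/2)


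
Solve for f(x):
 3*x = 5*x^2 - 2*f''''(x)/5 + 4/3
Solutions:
 f(x) = C1 + C2*x + C3*x^2 + C4*x^3 + 5*x^6/144 - x^5/16 + 5*x^4/36


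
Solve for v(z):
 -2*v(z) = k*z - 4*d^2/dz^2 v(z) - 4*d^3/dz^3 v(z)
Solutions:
 v(z) = C1*exp(-z*(2*2^(2/3)/(3*sqrt(57) + 23)^(1/3) + 4 + 2^(1/3)*(3*sqrt(57) + 23)^(1/3))/12)*sin(2^(1/3)*sqrt(3)*z*(-(3*sqrt(57) + 23)^(1/3) + 2*2^(1/3)/(3*sqrt(57) + 23)^(1/3))/12) + C2*exp(-z*(2*2^(2/3)/(3*sqrt(57) + 23)^(1/3) + 4 + 2^(1/3)*(3*sqrt(57) + 23)^(1/3))/12)*cos(2^(1/3)*sqrt(3)*z*(-(3*sqrt(57) + 23)^(1/3) + 2*2^(1/3)/(3*sqrt(57) + 23)^(1/3))/12) + C3*exp(z*(-2 + 2*2^(2/3)/(3*sqrt(57) + 23)^(1/3) + 2^(1/3)*(3*sqrt(57) + 23)^(1/3))/6) - k*z/2


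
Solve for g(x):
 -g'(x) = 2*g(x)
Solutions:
 g(x) = C1*exp(-2*x)


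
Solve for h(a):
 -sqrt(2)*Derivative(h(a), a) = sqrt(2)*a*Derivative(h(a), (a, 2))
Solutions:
 h(a) = C1 + C2*log(a)


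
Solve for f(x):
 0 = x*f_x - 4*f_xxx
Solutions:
 f(x) = C1 + Integral(C2*airyai(2^(1/3)*x/2) + C3*airybi(2^(1/3)*x/2), x)


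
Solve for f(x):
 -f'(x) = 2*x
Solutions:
 f(x) = C1 - x^2


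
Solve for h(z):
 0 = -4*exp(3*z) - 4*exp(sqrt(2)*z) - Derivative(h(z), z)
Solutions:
 h(z) = C1 - 4*exp(3*z)/3 - 2*sqrt(2)*exp(sqrt(2)*z)


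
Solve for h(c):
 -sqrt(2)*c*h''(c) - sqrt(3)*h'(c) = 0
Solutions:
 h(c) = C1 + C2*c^(1 - sqrt(6)/2)


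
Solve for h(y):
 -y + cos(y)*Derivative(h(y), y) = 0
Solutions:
 h(y) = C1 + Integral(y/cos(y), y)


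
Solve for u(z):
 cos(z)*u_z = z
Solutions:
 u(z) = C1 + Integral(z/cos(z), z)


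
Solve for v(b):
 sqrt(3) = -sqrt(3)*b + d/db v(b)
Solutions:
 v(b) = C1 + sqrt(3)*b^2/2 + sqrt(3)*b


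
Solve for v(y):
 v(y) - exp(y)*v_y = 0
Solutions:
 v(y) = C1*exp(-exp(-y))


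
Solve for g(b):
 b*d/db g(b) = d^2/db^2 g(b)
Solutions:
 g(b) = C1 + C2*erfi(sqrt(2)*b/2)


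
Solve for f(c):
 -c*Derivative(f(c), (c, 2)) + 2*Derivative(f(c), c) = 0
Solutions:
 f(c) = C1 + C2*c^3


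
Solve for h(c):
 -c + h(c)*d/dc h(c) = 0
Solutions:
 h(c) = -sqrt(C1 + c^2)
 h(c) = sqrt(C1 + c^2)


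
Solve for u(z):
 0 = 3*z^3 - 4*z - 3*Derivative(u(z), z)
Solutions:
 u(z) = C1 + z^4/4 - 2*z^2/3


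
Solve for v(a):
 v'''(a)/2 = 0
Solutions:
 v(a) = C1 + C2*a + C3*a^2


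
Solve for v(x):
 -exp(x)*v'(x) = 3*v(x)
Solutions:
 v(x) = C1*exp(3*exp(-x))


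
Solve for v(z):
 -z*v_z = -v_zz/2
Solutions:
 v(z) = C1 + C2*erfi(z)


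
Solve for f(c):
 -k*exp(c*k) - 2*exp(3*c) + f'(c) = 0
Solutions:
 f(c) = C1 + 2*exp(3*c)/3 + exp(c*k)


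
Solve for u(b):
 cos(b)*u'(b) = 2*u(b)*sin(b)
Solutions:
 u(b) = C1/cos(b)^2


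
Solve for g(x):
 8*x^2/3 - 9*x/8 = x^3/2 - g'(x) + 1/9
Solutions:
 g(x) = C1 + x^4/8 - 8*x^3/9 + 9*x^2/16 + x/9


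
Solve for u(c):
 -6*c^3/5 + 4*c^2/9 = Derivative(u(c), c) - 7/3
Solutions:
 u(c) = C1 - 3*c^4/10 + 4*c^3/27 + 7*c/3


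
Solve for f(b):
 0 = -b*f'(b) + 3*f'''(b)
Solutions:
 f(b) = C1 + Integral(C2*airyai(3^(2/3)*b/3) + C3*airybi(3^(2/3)*b/3), b)


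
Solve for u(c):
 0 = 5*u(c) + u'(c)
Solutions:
 u(c) = C1*exp(-5*c)


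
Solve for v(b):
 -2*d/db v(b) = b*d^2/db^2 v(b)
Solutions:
 v(b) = C1 + C2/b


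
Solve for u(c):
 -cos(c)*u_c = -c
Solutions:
 u(c) = C1 + Integral(c/cos(c), c)


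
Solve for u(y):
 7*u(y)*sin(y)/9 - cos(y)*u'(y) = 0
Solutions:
 u(y) = C1/cos(y)^(7/9)


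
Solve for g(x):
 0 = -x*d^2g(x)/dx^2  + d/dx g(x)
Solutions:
 g(x) = C1 + C2*x^2


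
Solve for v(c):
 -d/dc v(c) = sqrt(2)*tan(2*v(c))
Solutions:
 v(c) = -asin(C1*exp(-2*sqrt(2)*c))/2 + pi/2
 v(c) = asin(C1*exp(-2*sqrt(2)*c))/2


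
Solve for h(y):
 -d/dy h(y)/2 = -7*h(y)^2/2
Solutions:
 h(y) = -1/(C1 + 7*y)


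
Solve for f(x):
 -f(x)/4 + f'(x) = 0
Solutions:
 f(x) = C1*exp(x/4)


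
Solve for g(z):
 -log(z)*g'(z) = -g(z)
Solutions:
 g(z) = C1*exp(li(z))


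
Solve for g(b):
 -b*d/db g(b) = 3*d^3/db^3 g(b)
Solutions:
 g(b) = C1 + Integral(C2*airyai(-3^(2/3)*b/3) + C3*airybi(-3^(2/3)*b/3), b)


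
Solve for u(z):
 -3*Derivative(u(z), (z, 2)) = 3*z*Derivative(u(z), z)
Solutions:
 u(z) = C1 + C2*erf(sqrt(2)*z/2)


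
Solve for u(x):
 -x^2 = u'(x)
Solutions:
 u(x) = C1 - x^3/3


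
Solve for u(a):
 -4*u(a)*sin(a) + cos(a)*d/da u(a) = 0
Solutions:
 u(a) = C1/cos(a)^4


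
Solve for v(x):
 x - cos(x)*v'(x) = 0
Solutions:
 v(x) = C1 + Integral(x/cos(x), x)


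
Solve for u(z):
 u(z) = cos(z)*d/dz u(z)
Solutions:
 u(z) = C1*sqrt(sin(z) + 1)/sqrt(sin(z) - 1)


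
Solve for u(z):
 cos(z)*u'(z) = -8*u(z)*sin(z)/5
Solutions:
 u(z) = C1*cos(z)^(8/5)


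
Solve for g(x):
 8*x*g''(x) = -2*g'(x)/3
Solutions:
 g(x) = C1 + C2*x^(11/12)


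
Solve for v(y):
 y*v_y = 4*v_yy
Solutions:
 v(y) = C1 + C2*erfi(sqrt(2)*y/4)


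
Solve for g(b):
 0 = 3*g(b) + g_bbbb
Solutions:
 g(b) = (C1*sin(sqrt(2)*3^(1/4)*b/2) + C2*cos(sqrt(2)*3^(1/4)*b/2))*exp(-sqrt(2)*3^(1/4)*b/2) + (C3*sin(sqrt(2)*3^(1/4)*b/2) + C4*cos(sqrt(2)*3^(1/4)*b/2))*exp(sqrt(2)*3^(1/4)*b/2)


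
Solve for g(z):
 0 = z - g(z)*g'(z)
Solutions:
 g(z) = -sqrt(C1 + z^2)
 g(z) = sqrt(C1 + z^2)


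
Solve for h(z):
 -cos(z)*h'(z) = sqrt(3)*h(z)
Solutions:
 h(z) = C1*(sin(z) - 1)^(sqrt(3)/2)/(sin(z) + 1)^(sqrt(3)/2)


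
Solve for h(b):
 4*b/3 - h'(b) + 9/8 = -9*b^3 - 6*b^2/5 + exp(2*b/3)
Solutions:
 h(b) = C1 + 9*b^4/4 + 2*b^3/5 + 2*b^2/3 + 9*b/8 - 3*exp(2*b/3)/2


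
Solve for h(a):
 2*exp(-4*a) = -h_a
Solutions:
 h(a) = C1 + exp(-4*a)/2


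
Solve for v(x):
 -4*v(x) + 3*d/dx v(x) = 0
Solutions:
 v(x) = C1*exp(4*x/3)


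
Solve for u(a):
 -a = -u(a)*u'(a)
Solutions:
 u(a) = -sqrt(C1 + a^2)
 u(a) = sqrt(C1 + a^2)


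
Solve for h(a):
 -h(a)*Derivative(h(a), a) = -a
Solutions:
 h(a) = -sqrt(C1 + a^2)
 h(a) = sqrt(C1 + a^2)


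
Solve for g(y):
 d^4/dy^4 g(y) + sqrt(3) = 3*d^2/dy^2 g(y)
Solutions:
 g(y) = C1 + C2*y + C3*exp(-sqrt(3)*y) + C4*exp(sqrt(3)*y) + sqrt(3)*y^2/6


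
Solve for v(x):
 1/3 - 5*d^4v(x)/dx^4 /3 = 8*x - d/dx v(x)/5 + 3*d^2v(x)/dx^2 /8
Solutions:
 v(x) = C1 + C2*exp(30^(1/3)*x*(-(16 + sqrt(286))^(1/3) + 30^(1/3)/(16 + sqrt(286))^(1/3))/40)*sin(10^(1/3)*3^(1/6)*x*(3*10^(1/3)/(16 + sqrt(286))^(1/3) + 3^(2/3)*(16 + sqrt(286))^(1/3))/40) + C3*exp(30^(1/3)*x*(-(16 + sqrt(286))^(1/3) + 30^(1/3)/(16 + sqrt(286))^(1/3))/40)*cos(10^(1/3)*3^(1/6)*x*(3*10^(1/3)/(16 + sqrt(286))^(1/3) + 3^(2/3)*(16 + sqrt(286))^(1/3))/40) + C4*exp(-30^(1/3)*x*(-(16 + sqrt(286))^(1/3) + 30^(1/3)/(16 + sqrt(286))^(1/3))/20) + 20*x^2 + 220*x/3


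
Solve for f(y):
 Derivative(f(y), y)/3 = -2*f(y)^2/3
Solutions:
 f(y) = 1/(C1 + 2*y)


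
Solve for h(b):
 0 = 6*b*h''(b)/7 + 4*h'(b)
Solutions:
 h(b) = C1 + C2/b^(11/3)


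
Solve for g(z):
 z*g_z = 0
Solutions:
 g(z) = C1


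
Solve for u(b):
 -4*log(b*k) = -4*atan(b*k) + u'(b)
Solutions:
 u(b) = C1 - 4*b*log(b*k) + 4*b + 4*Piecewise((b*atan(b*k) - log(b^2*k^2 + 1)/(2*k), Ne(k, 0)), (0, True))


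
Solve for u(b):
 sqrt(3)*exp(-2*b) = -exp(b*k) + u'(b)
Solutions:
 u(b) = C1 - sqrt(3)*exp(-2*b)/2 + exp(b*k)/k


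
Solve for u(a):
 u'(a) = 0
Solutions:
 u(a) = C1


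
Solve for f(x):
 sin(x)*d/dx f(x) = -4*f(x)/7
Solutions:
 f(x) = C1*(cos(x) + 1)^(2/7)/(cos(x) - 1)^(2/7)


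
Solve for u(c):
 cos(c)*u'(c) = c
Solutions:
 u(c) = C1 + Integral(c/cos(c), c)


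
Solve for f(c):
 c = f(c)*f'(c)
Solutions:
 f(c) = -sqrt(C1 + c^2)
 f(c) = sqrt(C1 + c^2)


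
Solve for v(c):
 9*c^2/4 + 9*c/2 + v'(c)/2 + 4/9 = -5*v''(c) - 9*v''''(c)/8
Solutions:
 v(c) = C1 + C2*exp(-2^(1/3)*c*(-3*(3 + sqrt(48729)/9)^(1/3) + 20*2^(1/3)/(3 + sqrt(48729)/9)^(1/3))/18)*sin(sqrt(3)*c*(40/(6 + 2*sqrt(48729)/9)^(1/3) + 3*(6 + 2*sqrt(48729)/9)^(1/3))/18) + C3*exp(-2^(1/3)*c*(-3*(3 + sqrt(48729)/9)^(1/3) + 20*2^(1/3)/(3 + sqrt(48729)/9)^(1/3))/18)*cos(sqrt(3)*c*(40/(6 + 2*sqrt(48729)/9)^(1/3) + 3*(6 + 2*sqrt(48729)/9)^(1/3))/18) + C4*exp(2^(1/3)*c*(-3*(3 + sqrt(48729)/9)^(1/3) + 20*2^(1/3)/(3 + sqrt(48729)/9)^(1/3))/9) - 3*c^3/2 + 81*c^2/2 - 7298*c/9


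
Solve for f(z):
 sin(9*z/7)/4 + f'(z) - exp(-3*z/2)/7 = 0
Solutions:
 f(z) = C1 + 7*cos(9*z/7)/36 - 2*exp(-3*z/2)/21


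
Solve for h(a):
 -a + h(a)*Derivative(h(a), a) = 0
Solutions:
 h(a) = -sqrt(C1 + a^2)
 h(a) = sqrt(C1 + a^2)


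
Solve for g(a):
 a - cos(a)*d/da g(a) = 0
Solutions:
 g(a) = C1 + Integral(a/cos(a), a)


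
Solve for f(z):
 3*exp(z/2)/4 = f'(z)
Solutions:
 f(z) = C1 + 3*exp(z/2)/2


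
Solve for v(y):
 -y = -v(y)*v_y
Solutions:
 v(y) = -sqrt(C1 + y^2)
 v(y) = sqrt(C1 + y^2)


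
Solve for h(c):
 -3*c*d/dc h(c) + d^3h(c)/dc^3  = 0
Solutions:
 h(c) = C1 + Integral(C2*airyai(3^(1/3)*c) + C3*airybi(3^(1/3)*c), c)


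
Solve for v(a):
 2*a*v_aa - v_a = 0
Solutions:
 v(a) = C1 + C2*a^(3/2)


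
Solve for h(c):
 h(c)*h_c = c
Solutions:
 h(c) = -sqrt(C1 + c^2)
 h(c) = sqrt(C1 + c^2)


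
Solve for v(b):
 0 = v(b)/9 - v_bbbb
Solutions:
 v(b) = C1*exp(-sqrt(3)*b/3) + C2*exp(sqrt(3)*b/3) + C3*sin(sqrt(3)*b/3) + C4*cos(sqrt(3)*b/3)


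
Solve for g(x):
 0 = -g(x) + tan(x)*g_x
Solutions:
 g(x) = C1*sin(x)


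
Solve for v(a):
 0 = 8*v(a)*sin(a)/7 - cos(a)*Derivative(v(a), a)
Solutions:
 v(a) = C1/cos(a)^(8/7)


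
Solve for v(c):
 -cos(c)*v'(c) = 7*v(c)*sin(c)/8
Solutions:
 v(c) = C1*cos(c)^(7/8)


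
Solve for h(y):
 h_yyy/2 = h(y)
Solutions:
 h(y) = C3*exp(2^(1/3)*y) + (C1*sin(2^(1/3)*sqrt(3)*y/2) + C2*cos(2^(1/3)*sqrt(3)*y/2))*exp(-2^(1/3)*y/2)


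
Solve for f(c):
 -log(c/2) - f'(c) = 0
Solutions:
 f(c) = C1 - c*log(c) + c*log(2) + c
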